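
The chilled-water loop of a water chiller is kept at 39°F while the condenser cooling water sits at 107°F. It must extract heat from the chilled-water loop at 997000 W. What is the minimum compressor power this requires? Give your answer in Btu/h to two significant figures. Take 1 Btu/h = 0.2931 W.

In absolute terms T_C = 277.04 K and T_H = 314.82 K, so ΔT = 37.78 K.
COP_Carnot = T_C/ΔT = 277.04/37.78 = 7.333.
Ẇ_min = Q̇/COP_Carnot = 997000/7.333 = 136000 W = 463800 Btu/h.

460000 Btu/h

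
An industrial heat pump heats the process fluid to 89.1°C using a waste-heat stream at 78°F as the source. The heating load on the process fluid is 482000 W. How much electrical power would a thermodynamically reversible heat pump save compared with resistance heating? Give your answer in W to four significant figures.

397400 W

In absolute terms T_C = 298.71 K and T_H = 362.25 K, so ΔT = 63.54 K.
COP_Carnot = T_H/ΔT = 362.25/63.54 = 5.701.
Resistance heating needs Ẇ_res = Q̇_H = 482000 W; the reversible heat pump needs only Ẇ_hp = Q̇_H/COP = 84550 W.
Saving = 482000 − 84550 = 397400 W.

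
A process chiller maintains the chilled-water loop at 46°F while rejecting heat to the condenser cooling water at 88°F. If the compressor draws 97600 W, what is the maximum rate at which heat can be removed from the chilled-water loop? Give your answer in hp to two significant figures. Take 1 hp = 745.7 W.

In absolute terms T_C = 280.93 K and T_H = 304.26 K, so ΔT = 23.33 K.
COP_Carnot = T_C/ΔT = 280.93/23.33 = 12.04.
Q̇_max = COP_Carnot × Ẇ = 12.04 × 97600 W = 1175000 W = 1576 hp.

1600 hp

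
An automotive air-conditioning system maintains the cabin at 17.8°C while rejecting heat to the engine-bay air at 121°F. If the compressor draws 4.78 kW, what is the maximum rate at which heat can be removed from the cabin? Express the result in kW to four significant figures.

43.95 kW

In absolute terms T_C = 290.95 K and T_H = 322.59 K, so ΔT = 31.64 K.
COP_Carnot = T_C/ΔT = 290.95/31.64 = 9.194.
Q̇_max = COP_Carnot × Ẇ = 9.194 × 4.780 kW = 43.95 kW.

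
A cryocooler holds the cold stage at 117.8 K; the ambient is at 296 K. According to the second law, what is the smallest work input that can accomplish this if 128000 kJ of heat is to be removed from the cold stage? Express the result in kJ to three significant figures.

The reservoir spacing is ΔT = 296 − 117.8 = 178.2 K.
The reversible limit is COP_R = T_C/ΔT = 0.6611, so W_min = Q_C/COP = Q_C·ΔT/T_C.
W_min = 128000 × 178.2/117.80 = 193600 kJ.

194000 kJ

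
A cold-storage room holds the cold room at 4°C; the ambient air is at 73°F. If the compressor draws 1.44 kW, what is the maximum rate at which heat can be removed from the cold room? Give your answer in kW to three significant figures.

In absolute terms T_C = 277.15 K and T_H = 295.93 K, so ΔT = 18.78 K.
COP_Carnot = T_C/ΔT = 277.15/18.78 = 14.76.
Q̇_max = COP_Carnot × Ẇ = 14.76 × 1.440 kW = 21.25 kW.

21.3 kW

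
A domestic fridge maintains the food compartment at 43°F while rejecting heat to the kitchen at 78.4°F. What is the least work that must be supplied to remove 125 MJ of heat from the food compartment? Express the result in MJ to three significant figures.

8.80 MJ

In absolute terms T_C = 279.26 K and T_H = 298.93 K, so ΔT = 19.67 K.
The reversible limit is COP_R = T_C/ΔT = 14.20, so W_min = Q_C/COP = Q_C·ΔT/T_C.
W_min = 125.0 × 19.67/279.26 = 8.803 MJ.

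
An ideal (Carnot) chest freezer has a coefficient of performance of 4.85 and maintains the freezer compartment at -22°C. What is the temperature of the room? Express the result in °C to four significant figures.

29.78 °C

COP_R = T_C/(T_H − T_C) gives T_H − T_C = T_C/COP.
With T_C = 251.15 K, T_H = 251.15 × (1 + 1/4.85) = 302.93 K.
Converting, 302.93 K = 29.78°C.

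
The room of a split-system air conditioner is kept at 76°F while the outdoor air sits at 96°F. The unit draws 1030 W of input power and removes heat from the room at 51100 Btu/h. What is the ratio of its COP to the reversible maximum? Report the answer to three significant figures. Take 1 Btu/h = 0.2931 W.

0.543

Converting, Q̇_C = 51100 Btu/h = 14980 W, so COP_actual = Q̇_C/Ẇ = 14980/1030 = 14.54.
In absolute terms T_C = 297.59 K and T_H = 308.71 K, so ΔT = 11.11 K.
COP_Carnot = T_C/ΔT = 297.59/11.11 = 26.78.
η_II = COP_actual/COP_Carnot = 14.54/26.78 = 0.5429.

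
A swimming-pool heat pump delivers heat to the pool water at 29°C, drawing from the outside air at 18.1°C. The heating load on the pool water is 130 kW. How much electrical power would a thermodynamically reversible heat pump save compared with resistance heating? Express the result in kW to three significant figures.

125 kW

In absolute terms T_C = 291.25 K and T_H = 302.15 K, so ΔT = 10.90 K.
COP_Carnot = T_H/ΔT = 302.15/10.90 = 27.72.
Resistance heating needs Ẇ_res = Q̇_H = 130.0 kW; the reversible heat pump needs only Ẇ_hp = Q̇_H/COP = 4.690 kW.
Saving = 130.0 − 4.690 = 125.3 kW.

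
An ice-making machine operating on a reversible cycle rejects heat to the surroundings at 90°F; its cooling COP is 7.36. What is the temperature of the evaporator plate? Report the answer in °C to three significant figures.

For a Carnot refrigerator COP_R = T_C/(T_H − T_C), so T_C = COP·T_H/(1 + COP).
With T_H = 305.37 K, T_C = 7.36 × 305.37/8.360 = 268.84 K.
Converting, 268.84 K = -4.31°C.

-4.31 °C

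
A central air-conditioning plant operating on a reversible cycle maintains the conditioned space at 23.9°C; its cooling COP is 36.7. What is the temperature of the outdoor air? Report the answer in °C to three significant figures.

32.0 °C

COP_R = T_C/(T_H − T_C) gives T_H − T_C = T_C/COP.
With T_C = 297.05 K, T_H = 297.05 × (1 + 1/36.7) = 305.14 K.
Converting, 305.14 K = 31.99°C.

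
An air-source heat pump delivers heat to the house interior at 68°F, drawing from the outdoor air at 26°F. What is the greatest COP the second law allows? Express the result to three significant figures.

12.6

In absolute terms T_C = 269.82 K and T_H = 293.15 K, so ΔT = 23.33 K.
For a reversible cycle, COP_Carnot = T_H/ΔT = 293.15/23.33 = 12.56.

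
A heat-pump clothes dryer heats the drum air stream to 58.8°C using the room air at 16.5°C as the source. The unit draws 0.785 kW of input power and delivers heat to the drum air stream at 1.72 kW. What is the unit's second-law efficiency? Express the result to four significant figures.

0.2792

COP_actual = Q̇_H/Ẇ = 1.720/0.7850 = 2.191.
In absolute terms T_C = 289.65 K and T_H = 331.95 K, so ΔT = 42.30 K.
COP_Carnot = T_H/ΔT = 331.95/42.30 = 7.848.
η_II = COP_actual/COP_Carnot = 2.191/7.848 = 0.2792.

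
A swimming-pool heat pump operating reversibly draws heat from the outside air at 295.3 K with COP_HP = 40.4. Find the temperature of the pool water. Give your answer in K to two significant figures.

COP_HP = T_H/(T_H − T_C) rearranges to T_H = COP·T_C/(COP − 1).
With T_C = 295.30 K, T_H = 40.4 × 295.30/39.40 = 302.79 K.

300 K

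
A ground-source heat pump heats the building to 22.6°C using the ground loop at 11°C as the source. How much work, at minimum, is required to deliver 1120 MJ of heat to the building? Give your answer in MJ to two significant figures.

In absolute terms T_C = 284.15 K and T_H = 295.75 K, so ΔT = 11.60 K.
The reversible limit is COP_HP = T_H/ΔT = 25.50, so W_min = Q_H/COP = Q_H·ΔT/T_H.
W_min = 1120 × 11.60/295.75 = 43.93 MJ.

44 MJ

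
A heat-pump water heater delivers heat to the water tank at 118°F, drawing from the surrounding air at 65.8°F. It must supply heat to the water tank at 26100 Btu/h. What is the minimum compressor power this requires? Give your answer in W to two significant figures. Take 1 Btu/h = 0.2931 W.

In absolute terms T_C = 291.93 K and T_H = 320.93 K, so ΔT = 29.00 K.
COP_Carnot = T_H/ΔT = 320.93/29.00 = 11.07.
Ẇ_min = Q̇/COP_Carnot = 26100/11.07 = 2358 Btu/h = 691.3 W.

690 W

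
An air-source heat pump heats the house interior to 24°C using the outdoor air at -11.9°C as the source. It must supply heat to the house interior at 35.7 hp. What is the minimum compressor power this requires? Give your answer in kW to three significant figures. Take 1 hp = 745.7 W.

In absolute terms T_C = 261.25 K and T_H = 297.15 K, so ΔT = 35.90 K.
COP_Carnot = T_H/ΔT = 297.15/35.90 = 8.277.
Ẇ_min = Q̇/COP_Carnot = 35.70/8.277 = 4.313 hp = 3.216 kW.

3.22 kW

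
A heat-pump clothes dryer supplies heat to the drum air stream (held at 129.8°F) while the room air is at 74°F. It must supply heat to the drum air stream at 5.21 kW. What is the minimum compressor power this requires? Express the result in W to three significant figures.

493 W

In absolute terms T_C = 296.48 K and T_H = 327.48 K, so ΔT = 31.00 K.
COP_Carnot = T_H/ΔT = 327.48/31.00 = 10.56.
Ẇ_min = Q̇/COP_Carnot = 5.210/10.56 = 0.4932 kW = 493.2 W.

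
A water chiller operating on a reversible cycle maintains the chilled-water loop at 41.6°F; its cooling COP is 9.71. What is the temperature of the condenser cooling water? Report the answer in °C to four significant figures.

34.01 °C

COP_R = T_C/(T_H − T_C) gives T_H − T_C = T_C/COP.
With T_C = 278.48 K, T_H = 278.48 × (1 + 1/9.71) = 307.16 K.
Converting, 307.16 K = 34.01°C.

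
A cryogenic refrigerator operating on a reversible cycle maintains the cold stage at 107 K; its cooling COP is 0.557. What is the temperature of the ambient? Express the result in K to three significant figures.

299 K

COP_R = T_C/(T_H − T_C) gives T_H − T_C = T_C/COP.
With T_C = 107.00 K, T_H = 107.00 × (1 + 1/0.557) = 299.10 K.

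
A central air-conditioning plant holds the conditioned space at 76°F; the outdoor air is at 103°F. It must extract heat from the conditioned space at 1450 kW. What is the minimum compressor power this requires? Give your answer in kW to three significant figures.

73.1 kW

In absolute terms T_C = 297.59 K and T_H = 312.59 K, so ΔT = 15.00 K.
COP_Carnot = T_C/ΔT = 297.59/15.00 = 19.84.
Ẇ_min = Q̇/COP_Carnot = 1450/19.84 = 73.09 kW.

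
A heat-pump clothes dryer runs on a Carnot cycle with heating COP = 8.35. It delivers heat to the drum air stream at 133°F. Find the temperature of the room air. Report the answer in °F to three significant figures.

COP_HP = T_H/(T_H − T_C) gives T_H − T_C = T_H/COP.
With T_H = 329.26 K, T_C = 329.26 × (1 − 1/8.35) = 289.83 K.
Converting, 289.83 K = 62.02°F.

62.0 °F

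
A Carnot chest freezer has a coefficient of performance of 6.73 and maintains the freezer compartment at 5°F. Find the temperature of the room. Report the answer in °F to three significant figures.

COP_R = T_C/(T_H − T_C) gives T_H − T_C = T_C/COP.
With T_C = 258.15 K, T_H = 258.15 × (1 + 1/6.73) = 296.51 K.
Converting, 296.51 K = 74.04°F.

74.0 °F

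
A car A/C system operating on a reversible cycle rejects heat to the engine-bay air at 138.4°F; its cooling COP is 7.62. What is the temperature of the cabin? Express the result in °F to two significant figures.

69 °F

For a Carnot refrigerator COP_R = T_C/(T_H − T_C), so T_C = COP·T_H/(1 + COP).
With T_H = 332.26 K, T_C = 7.62 × 332.26/8.620 = 293.72 K.
Converting, 293.72 K = 69.02°F.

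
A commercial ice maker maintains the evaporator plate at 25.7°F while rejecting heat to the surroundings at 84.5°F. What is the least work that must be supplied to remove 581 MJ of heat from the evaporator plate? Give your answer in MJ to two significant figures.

In absolute terms T_C = 269.65 K and T_H = 302.32 K, so ΔT = 32.67 K.
The reversible limit is COP_R = T_C/ΔT = 8.255, so W_min = Q_C/COP = Q_C·ΔT/T_C.
W_min = 581.0 × 32.67/269.65 = 70.39 MJ.

70 MJ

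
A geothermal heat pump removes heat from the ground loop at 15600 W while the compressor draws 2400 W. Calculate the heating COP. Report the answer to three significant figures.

The first law gives Q̇_H = Q̇_C + Ẇ, so the three rates are Q̇_C = 15600, Q̇_H = 18000, Ẇ = 2400 W.
COP_HP = Q̇_H/Ẇ = 18000/2400 = 7.500.

7.50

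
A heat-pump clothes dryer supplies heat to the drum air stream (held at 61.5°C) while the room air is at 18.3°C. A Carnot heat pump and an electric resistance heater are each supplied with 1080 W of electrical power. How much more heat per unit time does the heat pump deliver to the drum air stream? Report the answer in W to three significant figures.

7290 W

In absolute terms T_C = 291.45 K and T_H = 334.65 K, so ΔT = 43.20 K.
COP_Carnot = T_H/ΔT = 334.65/43.20 = 7.747.
The heat pump delivers Q̇_H = COP × Ẇ = 8366 W; the resistance heater delivers Ẇ = 1080 W.
Extra = (COP − 1)·Ẇ = 7286 W.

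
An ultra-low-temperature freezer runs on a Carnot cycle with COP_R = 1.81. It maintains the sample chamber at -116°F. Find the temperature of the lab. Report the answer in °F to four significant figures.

COP_R = T_C/(T_H − T_C) gives T_H − T_C = T_C/COP.
With T_C = 190.93 K, T_H = 190.93 × (1 + 1/1.81) = 296.41 K.
Converting, 296.41 K = 73.87°F.

73.87 °F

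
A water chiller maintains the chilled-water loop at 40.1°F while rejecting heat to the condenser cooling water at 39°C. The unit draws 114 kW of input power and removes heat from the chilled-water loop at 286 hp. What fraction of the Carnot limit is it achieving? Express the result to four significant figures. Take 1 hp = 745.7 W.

Converting, Q̇_C = 286.0 hp = 213.3 kW, so COP_actual = Q̇_C/Ẇ = 213.3/114.0 = 1.871.
In absolute terms T_C = 277.65 K and T_H = 312.15 K, so ΔT = 34.50 K.
COP_Carnot = T_C/ΔT = 277.65/34.50 = 8.048.
η_II = COP_actual/COP_Carnot = 1.871/8.048 = 0.2325.

0.2325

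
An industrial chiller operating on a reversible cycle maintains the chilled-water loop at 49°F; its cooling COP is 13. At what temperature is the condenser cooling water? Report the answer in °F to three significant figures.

COP_R = T_C/(T_H − T_C) gives T_H − T_C = T_C/COP.
With T_C = 282.59 K, T_H = 282.59 × (1 + 1/13) = 304.33 K.
Converting, 304.33 K = 88.13°F.

88.1 °F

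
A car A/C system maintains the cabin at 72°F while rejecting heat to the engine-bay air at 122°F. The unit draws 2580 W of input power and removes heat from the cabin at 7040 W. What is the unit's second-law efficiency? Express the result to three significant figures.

0.257

COP_actual = Q̇_C/Ẇ = 7040/2580 = 2.729.
In absolute terms T_C = 295.37 K and T_H = 323.15 K, so ΔT = 27.78 K.
COP_Carnot = T_C/ΔT = 295.37/27.78 = 10.63.
η_II = COP_actual/COP_Carnot = 2.729/10.63 = 0.2566.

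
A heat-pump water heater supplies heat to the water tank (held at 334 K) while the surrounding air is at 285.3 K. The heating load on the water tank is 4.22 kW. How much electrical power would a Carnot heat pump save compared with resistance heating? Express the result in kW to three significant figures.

3.60 kW

The reservoir spacing is ΔT = 334 − 285.3 = 48.70 K.
COP_Carnot = T_H/ΔT = 334.00/48.70 = 6.858.
Resistance heating needs Ẇ_res = Q̇_H = 4.220 kW; the reversible heat pump needs only Ẇ_hp = Q̇_H/COP = 0.6153 kW.
Saving = 4.220 − 0.6153 = 3.605 kW.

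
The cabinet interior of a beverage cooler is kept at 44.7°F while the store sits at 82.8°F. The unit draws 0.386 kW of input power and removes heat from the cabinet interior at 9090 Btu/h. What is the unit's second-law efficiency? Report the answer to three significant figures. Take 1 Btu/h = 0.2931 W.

0.521

Converting, Q̇_C = 9090 Btu/h = 2.664 kW, so COP_actual = Q̇_C/Ẇ = 2.664/0.3860 = 6.902.
In absolute terms T_C = 280.21 K and T_H = 301.37 K, so ΔT = 21.17 K.
COP_Carnot = T_C/ΔT = 280.21/21.17 = 13.24.
η_II = COP_actual/COP_Carnot = 6.902/13.24 = 0.5214.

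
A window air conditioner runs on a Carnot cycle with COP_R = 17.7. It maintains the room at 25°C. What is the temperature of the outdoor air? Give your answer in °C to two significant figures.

42 °C

COP_R = T_C/(T_H − T_C) gives T_H − T_C = T_C/COP.
With T_C = 298.15 K, T_H = 298.15 × (1 + 1/17.7) = 314.99 K.
Converting, 314.99 K = 41.84°C.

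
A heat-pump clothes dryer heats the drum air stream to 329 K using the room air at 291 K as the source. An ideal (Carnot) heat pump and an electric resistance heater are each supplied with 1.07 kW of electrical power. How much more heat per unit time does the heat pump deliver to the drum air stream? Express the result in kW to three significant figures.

The reservoir spacing is ΔT = 329 − 291 = 38.00 K.
COP_Carnot = T_H/ΔT = 329.00/38.00 = 8.658.
The heat pump delivers Q̇_H = COP × Ẇ = 9.264 kW; the resistance heater delivers Ẇ = 1.070 kW.
Extra = (COP − 1)·Ẇ = 8.194 kW.

8.19 kW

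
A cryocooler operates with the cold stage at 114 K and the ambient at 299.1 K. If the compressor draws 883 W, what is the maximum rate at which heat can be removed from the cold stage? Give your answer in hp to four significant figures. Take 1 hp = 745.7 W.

0.7293 hp

The reservoir spacing is ΔT = 299.1 − 114 = 185.1 K.
COP_Carnot = T_C/ΔT = 114.00/185.1 = 0.6159.
Q̇_max = COP_Carnot × Ẇ = 0.6159 × 883.0 W = 543.8 W = 0.7293 hp.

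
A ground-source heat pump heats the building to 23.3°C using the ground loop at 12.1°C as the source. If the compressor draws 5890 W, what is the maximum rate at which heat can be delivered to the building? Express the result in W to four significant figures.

In absolute terms T_C = 285.25 K and T_H = 296.45 K, so ΔT = 11.20 K.
COP_Carnot = T_H/ΔT = 296.45/11.20 = 26.47.
Q̇_max = COP_Carnot × Ẇ = 26.47 × 5890 W = 155900 W.

155900 W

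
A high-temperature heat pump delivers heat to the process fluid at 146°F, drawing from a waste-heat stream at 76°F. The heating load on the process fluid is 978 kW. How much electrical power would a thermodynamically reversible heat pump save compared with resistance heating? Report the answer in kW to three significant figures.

865 kW

In absolute terms T_C = 297.59 K and T_H = 336.48 K, so ΔT = 38.89 K.
COP_Carnot = T_H/ΔT = 336.48/38.89 = 8.652.
Resistance heating needs Ẇ_res = Q̇_H = 978.0 kW; the reversible heat pump needs only Ẇ_hp = Q̇_H/COP = 113.0 kW.
Saving = 978.0 − 113.0 = 865.0 kW.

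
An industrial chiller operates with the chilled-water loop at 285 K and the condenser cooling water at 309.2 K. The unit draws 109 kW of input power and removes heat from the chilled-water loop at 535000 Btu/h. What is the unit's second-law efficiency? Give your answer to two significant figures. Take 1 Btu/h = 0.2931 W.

0.12

Converting, Q̇_C = 535000 Btu/h = 156.8 kW, so COP_actual = Q̇_C/Ẇ = 156.8/109.0 = 1.439.
The reservoir spacing is ΔT = 309.2 − 285 = 24.20 K.
COP_Carnot = T_C/ΔT = 285.00/24.20 = 11.78.
η_II = COP_actual/COP_Carnot = 1.439/11.78 = 0.1222.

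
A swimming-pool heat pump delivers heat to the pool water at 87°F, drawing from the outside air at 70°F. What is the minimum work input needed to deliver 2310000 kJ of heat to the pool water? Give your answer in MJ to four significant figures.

In absolute terms T_C = 294.26 K and T_H = 303.71 K, so ΔT = 9.444 K.
The reversible limit is COP_HP = T_H/ΔT = 32.16, so W_min = Q_H/COP = Q_H·ΔT/T_H.
W_min = 2310000 × 9.444/303.71 = 71830 kJ = 71.83 MJ.

71.83 MJ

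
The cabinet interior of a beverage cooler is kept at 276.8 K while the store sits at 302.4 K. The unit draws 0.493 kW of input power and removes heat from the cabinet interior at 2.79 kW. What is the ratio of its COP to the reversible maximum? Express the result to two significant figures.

COP_actual = Q̇_C/Ẇ = 2.790/0.4930 = 5.659.
The reservoir spacing is ΔT = 302.4 − 276.8 = 25.60 K.
COP_Carnot = T_C/ΔT = 276.80/25.60 = 10.81.
η_II = COP_actual/COP_Carnot = 5.659/10.81 = 0.5234.

0.52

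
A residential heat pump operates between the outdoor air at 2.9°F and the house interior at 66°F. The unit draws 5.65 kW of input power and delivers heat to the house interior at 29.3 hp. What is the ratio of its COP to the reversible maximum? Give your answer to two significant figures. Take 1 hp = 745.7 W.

0.46

Converting, Q̇_H = 29.30 hp = 21.85 kW, so COP_actual = Q̇_H/Ẇ = 21.85/5.650 = 3.867.
In absolute terms T_C = 256.98 K and T_H = 292.04 K, so ΔT = 35.06 K.
COP_Carnot = T_H/ΔT = 292.04/35.06 = 8.331.
η_II = COP_actual/COP_Carnot = 3.867/8.331 = 0.4642.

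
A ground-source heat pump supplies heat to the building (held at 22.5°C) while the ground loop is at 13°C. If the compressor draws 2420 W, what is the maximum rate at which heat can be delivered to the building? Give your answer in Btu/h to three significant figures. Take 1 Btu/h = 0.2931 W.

257000 Btu/h

In absolute terms T_C = 286.15 K and T_H = 295.65 K, so ΔT = 9.500 K.
COP_Carnot = T_H/ΔT = 295.65/9.500 = 31.12.
Q̇_max = COP_Carnot × Ẇ = 31.12 × 2420 W = 75310 W = 257000 Btu/h.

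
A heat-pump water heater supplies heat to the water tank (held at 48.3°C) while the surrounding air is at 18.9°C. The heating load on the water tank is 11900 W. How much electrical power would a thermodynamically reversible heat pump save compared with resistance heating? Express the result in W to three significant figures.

In absolute terms T_C = 292.05 K and T_H = 321.45 K, so ΔT = 29.40 K.
COP_Carnot = T_H/ΔT = 321.45/29.40 = 10.93.
Resistance heating needs Ẇ_res = Q̇_H = 11900 W; the reversible heat pump needs only Ẇ_hp = Q̇_H/COP = 1088 W.
Saving = 11900 − 1088 = 10810 W.

10800 W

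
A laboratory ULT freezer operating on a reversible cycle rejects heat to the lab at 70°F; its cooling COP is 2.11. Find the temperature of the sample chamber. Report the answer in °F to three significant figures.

For a Carnot refrigerator COP_R = T_C/(T_H − T_C), so T_C = COP·T_H/(1 + COP).
With T_H = 294.26 K, T_C = 2.11 × 294.26/3.110 = 199.64 K.
Converting, 199.64 K = -100.31°F.

-100 °F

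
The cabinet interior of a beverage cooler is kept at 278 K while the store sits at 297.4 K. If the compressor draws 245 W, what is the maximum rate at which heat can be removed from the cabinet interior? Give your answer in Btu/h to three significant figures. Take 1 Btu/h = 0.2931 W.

The reservoir spacing is ΔT = 297.4 − 278 = 19.40 K.
COP_Carnot = T_C/ΔT = 278.00/19.40 = 14.33.
Q̇_max = COP_Carnot × Ẇ = 14.33 × 245.0 W = 3511 W = 11980 Btu/h.

12000 Btu/h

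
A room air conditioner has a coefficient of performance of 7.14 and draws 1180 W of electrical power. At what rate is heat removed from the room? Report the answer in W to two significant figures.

8400 W

Q̇_C = COP × Ẇ = 7.14 × 1180 = 8425 W.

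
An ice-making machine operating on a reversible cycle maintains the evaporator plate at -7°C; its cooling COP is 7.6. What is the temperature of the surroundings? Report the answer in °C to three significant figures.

28.0 °C

COP_R = T_C/(T_H − T_C) gives T_H − T_C = T_C/COP.
With T_C = 266.15 K, T_H = 266.15 × (1 + 1/7.6) = 301.17 K.
Converting, 301.17 K = 28.02°C.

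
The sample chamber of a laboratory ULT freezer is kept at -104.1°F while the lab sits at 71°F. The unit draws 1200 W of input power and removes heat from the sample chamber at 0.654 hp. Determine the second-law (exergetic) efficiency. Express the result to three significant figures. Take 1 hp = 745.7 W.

Converting, Q̇_C = 0.6540 hp = 487.7 W, so COP_actual = Q̇_C/Ẇ = 487.7/1200 = 0.4064.
In absolute terms T_C = 197.54 K and T_H = 294.82 K, so ΔT = 97.28 K.
COP_Carnot = T_C/ΔT = 197.54/97.28 = 2.031.
η_II = COP_actual/COP_Carnot = 0.4064/2.031 = 0.2001.

0.200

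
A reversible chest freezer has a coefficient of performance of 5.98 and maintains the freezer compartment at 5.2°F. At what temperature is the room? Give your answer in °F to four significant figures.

82.94 °F

COP_R = T_C/(T_H − T_C) gives T_H − T_C = T_C/COP.
With T_C = 258.26 K, T_H = 258.26 × (1 + 1/5.98) = 301.45 K.
Converting, 301.45 K = 82.94°F.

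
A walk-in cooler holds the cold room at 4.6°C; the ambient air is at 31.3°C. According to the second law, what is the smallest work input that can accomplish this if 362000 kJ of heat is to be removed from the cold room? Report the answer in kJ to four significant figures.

34800 kJ

In absolute terms T_C = 277.75 K and T_H = 304.45 K, so ΔT = 26.70 K.
The reversible limit is COP_R = T_C/ΔT = 10.40, so W_min = Q_C/COP = Q_C·ΔT/T_C.
W_min = 362000 × 26.70/277.75 = 34800 kJ.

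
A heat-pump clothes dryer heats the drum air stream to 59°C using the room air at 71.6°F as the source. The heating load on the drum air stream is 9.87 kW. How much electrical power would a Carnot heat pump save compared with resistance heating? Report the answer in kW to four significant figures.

In absolute terms T_C = 295.15 K and T_H = 332.15 K, so ΔT = 37.00 K.
COP_Carnot = T_H/ΔT = 332.15/37.00 = 8.977.
Resistance heating needs Ẇ_res = Q̇_H = 9.870 kW; the reversible heat pump needs only Ẇ_hp = Q̇_H/COP = 1.099 kW.
Saving = 9.870 − 1.099 = 8.771 kW.

8.771 kW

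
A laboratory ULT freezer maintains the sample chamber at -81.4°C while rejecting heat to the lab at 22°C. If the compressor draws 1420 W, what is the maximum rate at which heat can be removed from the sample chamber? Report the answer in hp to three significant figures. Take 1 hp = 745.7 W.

3.53 hp

In absolute terms T_C = 191.75 K and T_H = 295.15 K, so ΔT = 103.4 K.
COP_Carnot = T_C/ΔT = 191.75/103.4 = 1.854.
Q̇_max = COP_Carnot × Ẇ = 1.854 × 1420 W = 2633 W = 3.531 hp.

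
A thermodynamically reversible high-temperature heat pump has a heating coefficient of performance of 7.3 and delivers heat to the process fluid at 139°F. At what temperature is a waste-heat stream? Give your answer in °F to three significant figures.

COP_HP = T_H/(T_H − T_C) gives T_H − T_C = T_H/COP.
With T_H = 332.59 K, T_C = 332.59 × (1 − 1/7.3) = 287.03 K.
Converting, 287.03 K = 56.99°F.

57.0 °F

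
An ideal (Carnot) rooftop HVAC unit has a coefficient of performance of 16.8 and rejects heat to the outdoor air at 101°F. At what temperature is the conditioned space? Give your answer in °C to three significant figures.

For a Carnot refrigerator COP_R = T_C/(T_H − T_C), so T_C = COP·T_H/(1 + COP).
With T_H = 311.48 K, T_C = 16.8 × 311.48/17.80 = 293.98 K.
Converting, 293.98 K = 20.83°C.

20.8 °C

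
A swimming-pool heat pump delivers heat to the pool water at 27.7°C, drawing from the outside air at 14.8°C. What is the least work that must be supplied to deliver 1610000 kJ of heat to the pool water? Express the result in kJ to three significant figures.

In absolute terms T_C = 287.95 K and T_H = 300.85 K, so ΔT = 12.90 K.
The reversible limit is COP_HP = T_H/ΔT = 23.32, so W_min = Q_H/COP = Q_H·ΔT/T_H.
W_min = 1610000 × 12.90/300.85 = 69030 kJ.

69000 kJ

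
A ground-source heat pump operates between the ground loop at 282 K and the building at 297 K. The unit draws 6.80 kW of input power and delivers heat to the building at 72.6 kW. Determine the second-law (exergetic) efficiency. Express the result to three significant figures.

0.539

COP_actual = Q̇_H/Ẇ = 72.60/6.800 = 10.68.
The reservoir spacing is ΔT = 297 − 282 = 15.00 K.
COP_Carnot = T_H/ΔT = 297.00/15.00 = 19.80.
η_II = COP_actual/COP_Carnot = 10.68/19.80 = 0.5392.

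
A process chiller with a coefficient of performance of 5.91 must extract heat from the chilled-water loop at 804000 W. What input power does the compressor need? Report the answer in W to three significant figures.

Ẇ = Q̇_C/COP = 804000/5.91 = 136000 W.

136000 W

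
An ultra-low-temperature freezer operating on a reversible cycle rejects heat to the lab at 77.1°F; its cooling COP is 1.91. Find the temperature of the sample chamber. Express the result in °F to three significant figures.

-107 °F

For a Carnot refrigerator COP_R = T_C/(T_H − T_C), so T_C = COP·T_H/(1 + COP).
With T_H = 298.21 K, T_C = 1.91 × 298.21/2.910 = 195.73 K.
Converting, 195.73 K = -107.36°F.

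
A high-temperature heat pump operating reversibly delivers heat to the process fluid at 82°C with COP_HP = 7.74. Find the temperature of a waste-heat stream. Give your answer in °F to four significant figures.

97.01 °F

COP_HP = T_H/(T_H − T_C) gives T_H − T_C = T_H/COP.
With T_H = 355.15 K, T_C = 355.15 × (1 − 1/7.74) = 309.26 K.
Converting, 309.26 K = 97.01°F.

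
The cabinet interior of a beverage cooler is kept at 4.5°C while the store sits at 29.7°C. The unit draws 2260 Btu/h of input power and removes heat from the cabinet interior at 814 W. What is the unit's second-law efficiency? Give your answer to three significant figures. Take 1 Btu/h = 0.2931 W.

0.112

Converting, Q̇_C = 814.0 W = 2777 Btu/h, so COP_actual = Q̇_C/Ẇ = 2777/2260 = 1.229.
In absolute terms T_C = 277.65 K and T_H = 302.85 K, so ΔT = 25.20 K.
COP_Carnot = T_C/ΔT = 277.65/25.20 = 11.02.
η_II = COP_actual/COP_Carnot = 1.229/11.02 = 0.1115.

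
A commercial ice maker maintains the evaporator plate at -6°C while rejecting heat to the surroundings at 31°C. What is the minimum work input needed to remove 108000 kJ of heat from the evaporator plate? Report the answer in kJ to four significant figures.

14960 kJ

In absolute terms T_C = 267.15 K and T_H = 304.15 K, so ΔT = 37.00 K.
The reversible limit is COP_R = T_C/ΔT = 7.220, so W_min = Q_C/COP = Q_C·ΔT/T_C.
W_min = 108000 × 37.00/267.15 = 14960 kJ.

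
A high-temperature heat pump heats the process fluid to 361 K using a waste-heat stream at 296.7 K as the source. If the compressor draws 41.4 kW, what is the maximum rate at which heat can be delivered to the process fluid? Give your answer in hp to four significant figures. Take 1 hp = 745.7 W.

The reservoir spacing is ΔT = 361 − 296.7 = 64.30 K.
COP_Carnot = T_H/ΔT = 361.00/64.30 = 5.614.
Q̇_max = COP_Carnot × Ẇ = 5.614 × 41.40 kW = 232.4 kW = 311.7 hp.

311.7 hp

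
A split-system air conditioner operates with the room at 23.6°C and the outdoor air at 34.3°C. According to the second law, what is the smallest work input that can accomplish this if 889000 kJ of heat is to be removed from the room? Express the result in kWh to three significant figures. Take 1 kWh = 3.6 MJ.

8.90 kWh

In absolute terms T_C = 296.75 K and T_H = 307.45 K, so ΔT = 10.70 K.
The reversible limit is COP_R = T_C/ΔT = 27.73, so W_min = Q_C/COP = Q_C·ΔT/T_C.
W_min = 889000 × 10.70/296.75 = 32050 kJ = 8.904 kWh.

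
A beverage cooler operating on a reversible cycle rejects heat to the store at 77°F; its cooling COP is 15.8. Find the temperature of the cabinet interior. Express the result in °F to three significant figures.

For a Carnot refrigerator COP_R = T_C/(T_H − T_C), so T_C = COP·T_H/(1 + COP).
With T_H = 298.15 K, T_C = 15.8 × 298.15/16.80 = 280.40 K.
Converting, 280.40 K = 45.06°F.

45.1 °F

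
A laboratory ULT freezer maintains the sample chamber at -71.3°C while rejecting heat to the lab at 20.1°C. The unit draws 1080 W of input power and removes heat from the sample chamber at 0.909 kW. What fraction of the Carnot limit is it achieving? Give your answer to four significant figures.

Converting, Q̇_C = 0.9090 kW = 909.0 W, so COP_actual = Q̇_C/Ẇ = 909.0/1080 = 0.8417.
In absolute terms T_C = 201.85 K and T_H = 293.25 K, so ΔT = 91.40 K.
COP_Carnot = T_C/ΔT = 201.85/91.40 = 2.208.
η_II = COP_actual/COP_Carnot = 0.8417/2.208 = 0.3811.

0.3811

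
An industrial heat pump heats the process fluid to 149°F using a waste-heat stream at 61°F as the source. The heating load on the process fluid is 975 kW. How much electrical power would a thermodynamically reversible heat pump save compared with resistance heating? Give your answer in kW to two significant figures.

In absolute terms T_C = 289.26 K and T_H = 338.15 K, so ΔT = 48.89 K.
COP_Carnot = T_H/ΔT = 338.15/48.89 = 6.917.
Resistance heating needs Ẇ_res = Q̇_H = 975.0 kW; the reversible heat pump needs only Ẇ_hp = Q̇_H/COP = 141.0 kW.
Saving = 975.0 − 141.0 = 834.0 kW.

830 kW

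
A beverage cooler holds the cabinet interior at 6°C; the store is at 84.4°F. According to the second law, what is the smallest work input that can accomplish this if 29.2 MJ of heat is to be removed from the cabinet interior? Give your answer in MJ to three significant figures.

In absolute terms T_C = 279.15 K and T_H = 302.26 K, so ΔT = 23.11 K.
The reversible limit is COP_R = T_C/ΔT = 12.08, so W_min = Q_C/COP = Q_C·ΔT/T_C.
W_min = 29.20 × 23.11/279.15 = 2.417 MJ.

2.42 MJ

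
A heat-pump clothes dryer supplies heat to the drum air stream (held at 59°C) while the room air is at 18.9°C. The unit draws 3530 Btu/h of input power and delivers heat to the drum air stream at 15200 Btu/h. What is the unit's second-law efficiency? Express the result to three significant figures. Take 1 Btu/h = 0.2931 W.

0.520

COP_actual = Q̇_H/Ẇ = 15200/3530 = 4.306.
In absolute terms T_C = 292.05 K and T_H = 332.15 K, so ΔT = 40.10 K.
COP_Carnot = T_H/ΔT = 332.15/40.10 = 8.283.
η_II = COP_actual/COP_Carnot = 4.306/8.283 = 0.5199.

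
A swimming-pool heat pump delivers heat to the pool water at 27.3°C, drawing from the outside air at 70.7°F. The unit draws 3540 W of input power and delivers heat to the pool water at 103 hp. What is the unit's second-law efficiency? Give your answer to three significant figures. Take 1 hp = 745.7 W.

Converting, Q̇_H = 103.0 hp = 76810 W, so COP_actual = Q̇_H/Ẇ = 76810/3540 = 21.70.
In absolute terms T_C = 294.65 K and T_H = 300.45 K, so ΔT = 5.800 K.
COP_Carnot = T_H/ΔT = 300.45/5.800 = 51.80.
η_II = COP_actual/COP_Carnot = 21.70/51.80 = 0.4188.

0.419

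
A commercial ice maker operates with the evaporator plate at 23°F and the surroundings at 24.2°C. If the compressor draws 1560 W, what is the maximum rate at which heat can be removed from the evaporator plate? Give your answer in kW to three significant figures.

14.3 kW

In absolute terms T_C = 268.15 K and T_H = 297.35 K, so ΔT = 29.20 K.
COP_Carnot = T_C/ΔT = 268.15/29.20 = 9.183.
Q̇_max = COP_Carnot × Ẇ = 9.183 × 1560 W = 14330 W = 14.33 kW.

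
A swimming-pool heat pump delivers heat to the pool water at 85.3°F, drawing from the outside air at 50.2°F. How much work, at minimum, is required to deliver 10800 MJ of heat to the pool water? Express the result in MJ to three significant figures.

In absolute terms T_C = 283.26 K and T_H = 302.76 K, so ΔT = 19.50 K.
The reversible limit is COP_HP = T_H/ΔT = 15.53, so W_min = Q_H/COP = Q_H·ΔT/T_H.
W_min = 10800 × 19.50/302.76 = 695.6 MJ.

696 MJ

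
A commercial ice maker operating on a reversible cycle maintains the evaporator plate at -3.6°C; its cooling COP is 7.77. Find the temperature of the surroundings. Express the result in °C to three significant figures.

COP_R = T_C/(T_H − T_C) gives T_H − T_C = T_C/COP.
With T_C = 269.55 K, T_H = 269.55 × (1 + 1/7.77) = 304.24 K.
Converting, 304.24 K = 31.09°C.

31.1 °C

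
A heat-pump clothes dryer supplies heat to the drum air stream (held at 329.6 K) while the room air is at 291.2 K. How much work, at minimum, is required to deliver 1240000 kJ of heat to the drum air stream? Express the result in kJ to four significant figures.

144500 kJ

The reservoir spacing is ΔT = 329.6 − 291.2 = 38.40 K.
The reversible limit is COP_HP = T_H/ΔT = 8.583, so W_min = Q_H/COP = Q_H·ΔT/T_H.
W_min = 1240000 × 38.40/329.60 = 144500 kJ.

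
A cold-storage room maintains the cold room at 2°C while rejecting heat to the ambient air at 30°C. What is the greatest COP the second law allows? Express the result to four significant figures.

In absolute terms T_C = 275.15 K and T_H = 303.15 K, so ΔT = 28.00 K.
For a reversible cycle, COP_Carnot = T_C/ΔT = 275.15/28.00 = 9.827.

9.827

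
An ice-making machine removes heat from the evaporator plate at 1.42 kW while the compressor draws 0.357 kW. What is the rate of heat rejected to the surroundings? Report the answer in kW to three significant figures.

For a cyclic device the first law requires Q̇_H = Q̇_C + Ẇ.
Q̇_H = Q̇_C + Ẇ = 1.777 kW.

1.78 kW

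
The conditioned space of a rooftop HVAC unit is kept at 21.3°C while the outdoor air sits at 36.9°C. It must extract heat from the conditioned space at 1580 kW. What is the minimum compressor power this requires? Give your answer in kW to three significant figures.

83.7 kW

In absolute terms T_C = 294.45 K and T_H = 310.05 K, so ΔT = 15.60 K.
COP_Carnot = T_C/ΔT = 294.45/15.60 = 18.88.
Ẇ_min = Q̇/COP_Carnot = 1580/18.88 = 83.71 kW.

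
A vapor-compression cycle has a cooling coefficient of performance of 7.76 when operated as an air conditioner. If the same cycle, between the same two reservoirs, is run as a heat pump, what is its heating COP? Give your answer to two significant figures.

The first law on one cycle gives Q_H = Q_C + W, so Q_H/W = Q_C/W + 1.
COP_HP = COP_R + 1 = 7.76 + 1 = 8.76.

8.8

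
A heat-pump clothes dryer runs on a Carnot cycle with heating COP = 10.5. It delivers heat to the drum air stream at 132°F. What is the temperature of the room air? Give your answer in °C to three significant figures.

24.3 °C

COP_HP = T_H/(T_H − T_C) gives T_H − T_C = T_H/COP.
With T_H = 328.71 K, T_C = 328.71 × (1 − 1/10.5) = 297.40 K.
Converting, 297.40 K = 24.25°C.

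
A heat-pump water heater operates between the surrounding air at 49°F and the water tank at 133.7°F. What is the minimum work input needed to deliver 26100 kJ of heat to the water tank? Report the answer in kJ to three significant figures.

In absolute terms T_C = 282.59 K and T_H = 329.65 K, so ΔT = 47.06 K.
The reversible limit is COP_HP = T_H/ΔT = 7.006, so W_min = Q_H/COP = Q_H·ΔT/T_H.
W_min = 26100 × 47.06/329.65 = 3726 kJ.

3730 kJ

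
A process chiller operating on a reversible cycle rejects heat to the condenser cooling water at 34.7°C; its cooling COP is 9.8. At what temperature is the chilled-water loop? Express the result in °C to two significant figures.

For a Carnot refrigerator COP_R = T_C/(T_H − T_C), so T_C = COP·T_H/(1 + COP).
With T_H = 307.85 K, T_C = 9.8 × 307.85/10.80 = 279.35 K.
Converting, 279.35 K = 6.20°C.

6.2 °C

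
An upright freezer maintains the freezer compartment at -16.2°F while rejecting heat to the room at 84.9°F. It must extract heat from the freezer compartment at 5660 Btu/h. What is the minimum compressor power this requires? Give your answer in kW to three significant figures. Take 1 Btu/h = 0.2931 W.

0.378 kW

In absolute terms T_C = 246.37 K and T_H = 302.54 K, so ΔT = 56.17 K.
COP_Carnot = T_C/ΔT = 246.37/56.17 = 4.386.
Ẇ_min = Q̇/COP_Carnot = 5660/4.386 = 1290 Btu/h = 0.3782 kW.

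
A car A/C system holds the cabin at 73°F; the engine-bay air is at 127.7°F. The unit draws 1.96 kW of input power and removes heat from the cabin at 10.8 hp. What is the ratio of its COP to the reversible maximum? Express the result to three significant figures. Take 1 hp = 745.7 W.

Converting, Q̇_C = 10.80 hp = 8.054 kW, so COP_actual = Q̇_C/Ẇ = 8.054/1.960 = 4.109.
In absolute terms T_C = 295.93 K and T_H = 326.32 K, so ΔT = 30.39 K.
COP_Carnot = T_C/ΔT = 295.93/30.39 = 9.738.
η_II = COP_actual/COP_Carnot = 4.109/9.738 = 0.4219.

0.422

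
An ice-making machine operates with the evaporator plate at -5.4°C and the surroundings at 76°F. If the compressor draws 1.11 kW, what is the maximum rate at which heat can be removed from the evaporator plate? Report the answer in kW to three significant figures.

In absolute terms T_C = 267.75 K and T_H = 297.59 K, so ΔT = 29.84 K.
COP_Carnot = T_C/ΔT = 267.75/29.84 = 8.972.
Q̇_max = COP_Carnot × Ẇ = 8.972 × 1.110 kW = 9.958 kW.

9.96 kW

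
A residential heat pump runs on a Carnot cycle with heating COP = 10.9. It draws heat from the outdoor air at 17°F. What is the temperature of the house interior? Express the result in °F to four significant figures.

COP_HP = T_H/(T_H − T_C) rearranges to T_H = COP·T_C/(COP − 1).
With T_C = 264.82 K, T_H = 10.9 × 264.82/9.900 = 291.57 K.
Converting, 291.57 K = 65.15°F.

65.15 °F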